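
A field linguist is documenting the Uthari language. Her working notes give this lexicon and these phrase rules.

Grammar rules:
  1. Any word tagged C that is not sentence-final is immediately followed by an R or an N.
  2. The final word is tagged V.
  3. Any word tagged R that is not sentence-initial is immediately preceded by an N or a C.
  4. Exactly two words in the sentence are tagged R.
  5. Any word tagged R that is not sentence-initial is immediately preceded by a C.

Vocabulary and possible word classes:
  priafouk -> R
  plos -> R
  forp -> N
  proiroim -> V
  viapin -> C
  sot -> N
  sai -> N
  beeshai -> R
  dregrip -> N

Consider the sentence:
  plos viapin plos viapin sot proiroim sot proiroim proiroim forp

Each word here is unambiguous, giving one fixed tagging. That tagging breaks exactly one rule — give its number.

Fixed tagging: R C R C N V N V V N.
Checking each rule: R1 pass, R2 fail, R3 pass, R4 pass, R5 pass.
Only rule 2 fails.

2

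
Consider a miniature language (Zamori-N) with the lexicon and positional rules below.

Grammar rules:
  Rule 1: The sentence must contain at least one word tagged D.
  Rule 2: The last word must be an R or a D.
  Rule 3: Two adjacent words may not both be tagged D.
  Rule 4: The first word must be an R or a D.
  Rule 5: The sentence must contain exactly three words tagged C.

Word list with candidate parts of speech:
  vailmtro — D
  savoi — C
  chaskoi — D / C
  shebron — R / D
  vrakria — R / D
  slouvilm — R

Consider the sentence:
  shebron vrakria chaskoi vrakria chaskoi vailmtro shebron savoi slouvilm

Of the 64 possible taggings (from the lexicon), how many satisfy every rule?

Candidates per position — 1:shebron {R,D}; 2:vrakria {R,D}; 3:chaskoi {D,C}; 4:vrakria {R,D}; 5:chaskoi {D,C}; 6:vailmtro {D}; 7:shebron {R,D}; 8:savoi {C}; 9:slouvilm {R}.
There are 64 candidate sequences in total.
Checking each against the rules leaves 6 sequences.
Count = 6.

6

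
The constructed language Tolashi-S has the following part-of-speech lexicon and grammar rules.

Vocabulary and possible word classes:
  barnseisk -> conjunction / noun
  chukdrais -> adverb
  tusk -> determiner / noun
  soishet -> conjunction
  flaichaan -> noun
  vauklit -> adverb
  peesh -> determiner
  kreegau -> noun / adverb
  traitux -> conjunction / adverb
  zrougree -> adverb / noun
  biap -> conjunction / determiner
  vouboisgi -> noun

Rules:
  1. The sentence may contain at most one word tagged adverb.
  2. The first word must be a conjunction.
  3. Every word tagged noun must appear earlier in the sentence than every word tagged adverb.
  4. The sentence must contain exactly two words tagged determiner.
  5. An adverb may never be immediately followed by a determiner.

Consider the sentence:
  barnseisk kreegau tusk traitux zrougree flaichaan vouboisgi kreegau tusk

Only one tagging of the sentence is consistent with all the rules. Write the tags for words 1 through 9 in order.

conjunction noun determiner conjunction noun noun noun noun determiner

Candidates per position — 1:barnseisk {conjunction,noun}; 2:kreegau {noun,adverb}; 3:tusk {determiner,noun}; 4:traitux {conjunction,adverb}; 5:zrougree {adverb,noun}; 6:flaichaan {noun}; 7:vouboisgi {noun}; 8:kreegau {noun,adverb}; 9:tusk {determiner,noun}.
Position 1: noun is ruled out by rule 2; that leaves conjunction.
Position 2: adverb is ruled out by rule 3; that leaves noun.
Position 3: noun is ruled out by rule 4; that leaves determiner.
Position 4: adverb is ruled out by rule 3; that leaves conjunction.
Position 5: adverb is ruled out by rule 3; that leaves noun.
Position 9: noun is ruled out by rule 4; that leaves determiner.
Position 8: adverb is ruled out by rule 5; that leaves noun.
The unique satisfying tagging is: conjunction noun determiner conjunction noun noun noun noun determiner.
Rule-by-rule: rule 1 holds; rule 2 holds; rule 3 holds; rule 4 holds; rule 5 holds.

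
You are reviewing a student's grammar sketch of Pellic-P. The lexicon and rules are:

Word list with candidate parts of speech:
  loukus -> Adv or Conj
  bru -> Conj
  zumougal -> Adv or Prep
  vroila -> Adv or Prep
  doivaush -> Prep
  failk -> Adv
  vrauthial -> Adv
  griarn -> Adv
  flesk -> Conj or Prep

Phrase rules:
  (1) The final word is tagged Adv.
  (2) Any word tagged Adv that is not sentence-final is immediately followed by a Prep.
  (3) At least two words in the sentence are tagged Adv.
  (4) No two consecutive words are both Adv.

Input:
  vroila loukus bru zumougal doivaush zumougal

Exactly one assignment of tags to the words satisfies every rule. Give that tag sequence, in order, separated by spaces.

Prep Conj Conj Adv Prep Adv

Candidates per position — 1:vroila {Adv,Prep}; 2:loukus {Adv,Conj}; 3:bru {Conj}; 4:zumougal {Adv,Prep}; 5:doivaush {Prep}; 6:zumougal {Adv,Prep}.
At position 1, choosing Adv makes rule 2 impossible to satisfy; hence Prep.
At position 2, choosing Adv makes rule 2 impossible to satisfy; hence Conj.
At position 4, choosing Prep makes rule 3 impossible to satisfy; hence Adv.
At position 6, choosing Prep makes rule 1 impossible to satisfy; hence Adv.
The unique satisfying tagging is: Prep Conj Conj Adv Prep Adv.
Rule-by-rule: rule 1 satisfied; rule 2 satisfied; rule 3 satisfied; rule 4 satisfied.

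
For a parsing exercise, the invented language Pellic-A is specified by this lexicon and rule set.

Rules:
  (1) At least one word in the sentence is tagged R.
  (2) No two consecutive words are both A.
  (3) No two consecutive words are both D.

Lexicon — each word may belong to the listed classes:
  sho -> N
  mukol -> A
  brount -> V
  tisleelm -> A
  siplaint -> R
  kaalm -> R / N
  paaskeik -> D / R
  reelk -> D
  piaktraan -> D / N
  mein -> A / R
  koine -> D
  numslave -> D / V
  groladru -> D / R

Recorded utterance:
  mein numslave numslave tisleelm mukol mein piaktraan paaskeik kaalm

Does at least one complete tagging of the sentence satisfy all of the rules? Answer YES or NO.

NO

Candidates per position — 1:mein {A,R}; 2:numslave {D,V}; 3:numslave {D,V}; 4:tisleelm {A}; 5:mukol {A}; 6:mein {A,R}; 7:piaktraan {D,N}; 8:paaskeik {D,R}; 9:kaalm {R,N}.
Rule 2 cannot be satisfied by any choice of tags from the lexicon.
So there is no consistent tagging.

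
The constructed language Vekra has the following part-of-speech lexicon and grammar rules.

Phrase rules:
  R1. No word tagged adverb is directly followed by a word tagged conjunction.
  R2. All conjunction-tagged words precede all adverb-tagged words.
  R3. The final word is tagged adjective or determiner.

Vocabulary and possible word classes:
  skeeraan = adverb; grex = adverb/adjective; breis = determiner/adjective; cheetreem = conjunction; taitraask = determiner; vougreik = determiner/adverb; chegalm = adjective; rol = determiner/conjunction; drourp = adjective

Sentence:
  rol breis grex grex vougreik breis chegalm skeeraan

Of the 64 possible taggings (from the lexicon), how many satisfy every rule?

Candidates per position — 1:rol {determiner,conjunction}; 2:breis {determiner,adjective}; 3:grex {adverb,adjective}; 4:grex {adverb,adjective}; 5:vougreik {determiner,adverb}; 6:breis {determiner,adjective}; 7:chegalm {adjective}; 8:skeeraan {adverb}.
There are 64 candidate sequences in total.
Rule 3 cannot be satisfied by any choice of tags from the lexicon.
So there is no consistent tagging.
Count = 0.

0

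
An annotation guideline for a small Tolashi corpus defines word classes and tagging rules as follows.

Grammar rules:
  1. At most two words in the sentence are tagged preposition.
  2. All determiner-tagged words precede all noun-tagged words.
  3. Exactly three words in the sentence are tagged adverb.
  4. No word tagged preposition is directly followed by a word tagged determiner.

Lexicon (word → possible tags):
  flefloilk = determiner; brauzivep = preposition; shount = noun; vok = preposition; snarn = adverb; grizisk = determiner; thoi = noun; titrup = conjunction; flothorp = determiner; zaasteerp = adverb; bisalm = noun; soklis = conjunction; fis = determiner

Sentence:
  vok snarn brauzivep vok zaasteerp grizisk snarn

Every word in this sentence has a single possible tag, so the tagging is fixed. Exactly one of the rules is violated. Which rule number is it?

1

Fixed tagging: preposition adverb preposition preposition adverb determiner adverb.
Checking each rule: R1 fail, R2 pass, R3 pass, R4 pass.
Only rule 1 fails.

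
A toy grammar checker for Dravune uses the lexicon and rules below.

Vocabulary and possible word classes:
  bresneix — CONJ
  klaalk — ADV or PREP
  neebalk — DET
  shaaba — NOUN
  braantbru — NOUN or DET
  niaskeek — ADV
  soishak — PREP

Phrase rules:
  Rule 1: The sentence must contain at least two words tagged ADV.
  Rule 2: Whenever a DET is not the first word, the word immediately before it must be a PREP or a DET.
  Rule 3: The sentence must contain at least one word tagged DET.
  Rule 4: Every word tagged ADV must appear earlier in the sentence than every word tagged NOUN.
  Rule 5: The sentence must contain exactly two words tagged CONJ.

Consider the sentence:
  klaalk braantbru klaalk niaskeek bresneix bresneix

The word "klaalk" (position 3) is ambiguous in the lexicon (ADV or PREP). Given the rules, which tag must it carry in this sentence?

ADV

Candidates per position — 1:klaalk {ADV,PREP}; 2:braantbru {NOUN,DET}; 3:klaalk {ADV,PREP}; 4:niaskeek {ADV}; 5:bresneix {CONJ}; 6:bresneix {CONJ}.
If word 2 were NOUN, no tagging could satisfy rule 3; so word 2 is DET.
If word 1 were ADV, no tagging could satisfy rule 2; so word 1 is PREP.
If word 3 were PREP, no tagging could satisfy rule 1; so word 3 is ADV.
The unique satisfying tagging is: PREP DET ADV ADV CONJ CONJ.
Check: rule 1 holds; rule 2 holds; rule 3 holds; rule 4 holds; rule 5 holds.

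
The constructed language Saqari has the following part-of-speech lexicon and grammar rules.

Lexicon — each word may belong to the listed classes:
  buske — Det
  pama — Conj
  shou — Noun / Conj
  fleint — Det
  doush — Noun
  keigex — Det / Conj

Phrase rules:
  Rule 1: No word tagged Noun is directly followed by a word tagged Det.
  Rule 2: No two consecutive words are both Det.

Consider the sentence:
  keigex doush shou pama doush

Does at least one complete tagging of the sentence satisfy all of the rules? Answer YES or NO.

Candidates per position — 1:keigex {Det,Conj}; 2:doush {Noun}; 3:shou {Noun,Conj}; 4:pama {Conj}; 5:doush {Noun}.
One satisfying assignment: Conj Noun Conj Conj Noun.
Verifying each rule — rule 1 satisfied; rule 2 satisfied.

YES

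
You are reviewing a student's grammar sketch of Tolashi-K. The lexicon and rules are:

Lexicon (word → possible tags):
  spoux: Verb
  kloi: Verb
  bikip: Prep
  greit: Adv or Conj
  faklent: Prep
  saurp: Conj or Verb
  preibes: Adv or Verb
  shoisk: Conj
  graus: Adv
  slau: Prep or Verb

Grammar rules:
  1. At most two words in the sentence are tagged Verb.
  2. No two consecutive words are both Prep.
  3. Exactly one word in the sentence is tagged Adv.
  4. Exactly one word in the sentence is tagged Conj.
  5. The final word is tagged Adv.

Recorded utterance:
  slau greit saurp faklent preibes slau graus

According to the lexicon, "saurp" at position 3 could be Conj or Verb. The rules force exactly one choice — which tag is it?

Verb

Candidates per position — 1:slau {Prep,Verb}; 2:greit {Adv,Conj}; 3:saurp {Conj,Verb}; 4:faklent {Prep}; 5:preibes {Adv,Verb}; 6:slau {Prep,Verb}; 7:graus {Adv}.
At position 2, choosing Adv makes rule 3 impossible to satisfy; hence Conj.
At position 3, choosing Conj makes rule 4 impossible to satisfy; hence Verb.
At position 5, choosing Adv makes rule 3 impossible to satisfy; hence Verb.
At position 6, choosing Verb makes rule 1 impossible to satisfy; hence Prep.
At position 1, choosing Verb makes rule 1 impossible to satisfy; hence Prep.
The only consistent sequence is: Prep Conj Verb Prep Verb Prep Adv.
Verifying each rule — rule 1 holds; rule 2 holds; rule 3 holds; rule 4 holds; rule 5 holds.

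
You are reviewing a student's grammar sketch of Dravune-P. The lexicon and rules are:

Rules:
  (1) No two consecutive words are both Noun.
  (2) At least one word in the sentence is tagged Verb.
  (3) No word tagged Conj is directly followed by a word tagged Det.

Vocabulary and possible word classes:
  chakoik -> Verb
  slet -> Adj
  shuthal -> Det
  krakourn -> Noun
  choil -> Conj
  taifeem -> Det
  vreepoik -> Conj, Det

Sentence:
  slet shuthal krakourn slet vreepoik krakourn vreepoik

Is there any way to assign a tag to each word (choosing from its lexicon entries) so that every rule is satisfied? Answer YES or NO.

NO

Candidates per position — 1:slet {Adj}; 2:shuthal {Det}; 3:krakourn {Noun}; 4:slet {Adj}; 5:vreepoik {Conj,Det}; 6:krakourn {Noun}; 7:vreepoik {Conj,Det}.
Rule 2 cannot be satisfied by any choice of tags from the lexicon.
So there is no consistent tagging.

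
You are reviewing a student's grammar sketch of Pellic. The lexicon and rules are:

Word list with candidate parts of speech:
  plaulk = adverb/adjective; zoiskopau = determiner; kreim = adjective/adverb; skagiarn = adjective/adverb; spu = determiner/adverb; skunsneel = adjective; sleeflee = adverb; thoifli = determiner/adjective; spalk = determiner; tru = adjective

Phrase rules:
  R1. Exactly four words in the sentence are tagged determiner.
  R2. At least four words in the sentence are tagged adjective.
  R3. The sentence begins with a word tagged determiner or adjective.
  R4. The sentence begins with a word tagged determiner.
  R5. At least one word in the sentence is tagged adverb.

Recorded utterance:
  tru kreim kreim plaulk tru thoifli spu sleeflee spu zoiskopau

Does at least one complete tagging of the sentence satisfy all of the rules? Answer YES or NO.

NO

Candidates per position — 1:tru {adjective}; 2:kreim {adjective,adverb}; 3:kreim {adjective,adverb}; 4:plaulk {adverb,adjective}; 5:tru {adjective}; 6:thoifli {determiner,adjective}; 7:spu {determiner,adverb}; 8:sleeflee {adverb}; 9:spu {determiner,adverb}; 10:zoiskopau {determiner}.
Rule 4 cannot be satisfied by any choice of tags from the lexicon.
So there is no consistent tagging.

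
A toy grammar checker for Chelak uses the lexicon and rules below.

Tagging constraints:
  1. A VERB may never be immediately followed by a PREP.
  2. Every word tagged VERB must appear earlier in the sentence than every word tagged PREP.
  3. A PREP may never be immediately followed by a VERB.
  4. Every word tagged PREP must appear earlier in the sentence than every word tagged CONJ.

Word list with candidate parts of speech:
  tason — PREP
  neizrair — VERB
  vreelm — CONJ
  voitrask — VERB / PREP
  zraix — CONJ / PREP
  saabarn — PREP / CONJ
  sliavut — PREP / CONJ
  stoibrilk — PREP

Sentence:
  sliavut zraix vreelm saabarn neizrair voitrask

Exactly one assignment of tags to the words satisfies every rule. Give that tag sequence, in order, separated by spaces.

CONJ CONJ CONJ CONJ VERB VERB

Candidates per position — 1:sliavut {PREP,CONJ}; 2:zraix {CONJ,PREP}; 3:vreelm {CONJ}; 4:saabarn {PREP,CONJ}; 5:neizrair {VERB}; 6:voitrask {VERB,PREP}.
Word 1 cannot be PREP — rule 2 would then fail for every completion. It is CONJ.
Word 2 cannot be PREP — rule 2 would then fail for every completion. It is CONJ.
Word 4 cannot be PREP — rule 2 would then fail for every completion. It is CONJ.
Word 6 cannot be PREP — rule 1 would then fail for every completion. It is VERB.
So the tagging must be: CONJ CONJ CONJ CONJ VERB VERB.
Checking: rule 1 satisfied; rule 2 satisfied; rule 3 satisfied; rule 4 satisfied.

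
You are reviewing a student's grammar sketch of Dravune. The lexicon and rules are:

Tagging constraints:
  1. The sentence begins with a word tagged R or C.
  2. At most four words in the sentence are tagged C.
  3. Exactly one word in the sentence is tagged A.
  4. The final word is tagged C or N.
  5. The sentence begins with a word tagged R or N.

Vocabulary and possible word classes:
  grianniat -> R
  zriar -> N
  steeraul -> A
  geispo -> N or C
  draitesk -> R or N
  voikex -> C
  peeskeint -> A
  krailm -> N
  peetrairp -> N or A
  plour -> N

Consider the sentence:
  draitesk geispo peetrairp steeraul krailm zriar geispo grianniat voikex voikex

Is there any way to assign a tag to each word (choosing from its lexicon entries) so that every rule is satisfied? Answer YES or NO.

Candidates per position — 1:draitesk {R,N}; 2:geispo {N,C}; 3:peetrairp {N,A}; 4:steeraul {A}; 5:krailm {N}; 6:zriar {N}; 7:geispo {N,C}; 8:grianniat {R}; 9:voikex {C}; 10:voikex {C}.
One satisfying assignment: R C N A N N C R C C.
Rule-by-rule: rule 1 ✓; rule 2 ✓; rule 3 ✓; rule 4 ✓; rule 5 ✓.

YES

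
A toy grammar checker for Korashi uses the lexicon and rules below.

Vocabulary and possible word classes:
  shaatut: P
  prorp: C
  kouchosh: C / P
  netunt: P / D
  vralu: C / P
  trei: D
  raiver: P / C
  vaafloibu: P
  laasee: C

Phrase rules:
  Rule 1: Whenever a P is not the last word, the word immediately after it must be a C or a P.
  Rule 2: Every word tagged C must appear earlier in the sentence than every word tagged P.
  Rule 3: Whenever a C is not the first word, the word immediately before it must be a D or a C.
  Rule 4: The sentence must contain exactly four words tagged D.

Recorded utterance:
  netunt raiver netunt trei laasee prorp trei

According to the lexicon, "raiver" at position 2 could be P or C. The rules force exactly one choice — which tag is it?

C

Candidates per position — 1:netunt {P,D}; 2:raiver {P,C}; 3:netunt {P,D}; 4:trei {D}; 5:laasee {C}; 6:prorp {C}; 7:trei {D}.
Position 1: tagging it P would leave rule 2 unsatisfiable, so it must be D.
Position 2: tagging it P would leave rule 1 unsatisfiable, so it must be C.
Position 3: tagging it P would leave rule 1 unsatisfiable, so it must be D.
The only consistent sequence is: D C D D C C D.
Check: rule 1 satisfied; rule 2 satisfied; rule 3 satisfied; rule 4 satisfied.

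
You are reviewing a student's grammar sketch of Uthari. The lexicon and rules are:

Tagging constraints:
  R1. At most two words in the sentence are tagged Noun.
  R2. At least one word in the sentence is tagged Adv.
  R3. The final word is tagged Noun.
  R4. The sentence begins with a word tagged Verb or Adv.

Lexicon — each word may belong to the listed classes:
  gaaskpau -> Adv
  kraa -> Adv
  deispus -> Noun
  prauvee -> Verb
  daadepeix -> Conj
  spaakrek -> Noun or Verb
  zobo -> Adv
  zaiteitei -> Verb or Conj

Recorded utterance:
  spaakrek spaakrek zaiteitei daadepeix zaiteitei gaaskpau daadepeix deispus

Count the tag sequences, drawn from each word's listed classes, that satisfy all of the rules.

Candidates per position — 1:spaakrek {Noun,Verb}; 2:spaakrek {Noun,Verb}; 3:zaiteitei {Verb,Conj}; 4:daadepeix {Conj}; 5:zaiteitei {Verb,Conj}; 6:gaaskpau {Adv}; 7:daadepeix {Conj}; 8:deispus {Noun}.
There are 16 candidate sequences in total.
Checking each against the rules leaves 8 sequences.
Count = 8.

8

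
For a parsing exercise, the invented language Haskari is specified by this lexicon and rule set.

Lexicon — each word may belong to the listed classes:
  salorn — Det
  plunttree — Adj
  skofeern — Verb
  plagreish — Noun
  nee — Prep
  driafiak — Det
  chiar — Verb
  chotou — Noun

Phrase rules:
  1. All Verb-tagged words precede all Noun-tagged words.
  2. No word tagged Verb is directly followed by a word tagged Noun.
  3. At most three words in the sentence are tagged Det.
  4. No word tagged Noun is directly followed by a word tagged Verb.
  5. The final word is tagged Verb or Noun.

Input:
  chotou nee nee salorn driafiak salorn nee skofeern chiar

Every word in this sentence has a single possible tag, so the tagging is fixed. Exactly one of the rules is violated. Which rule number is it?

1

Fixed tagging: Noun Prep Prep Det Det Det Prep Verb Verb.
Checking each rule: R1 violated, R2 holds, R3 holds, R4 holds, R5 holds.
Only rule 1 fails.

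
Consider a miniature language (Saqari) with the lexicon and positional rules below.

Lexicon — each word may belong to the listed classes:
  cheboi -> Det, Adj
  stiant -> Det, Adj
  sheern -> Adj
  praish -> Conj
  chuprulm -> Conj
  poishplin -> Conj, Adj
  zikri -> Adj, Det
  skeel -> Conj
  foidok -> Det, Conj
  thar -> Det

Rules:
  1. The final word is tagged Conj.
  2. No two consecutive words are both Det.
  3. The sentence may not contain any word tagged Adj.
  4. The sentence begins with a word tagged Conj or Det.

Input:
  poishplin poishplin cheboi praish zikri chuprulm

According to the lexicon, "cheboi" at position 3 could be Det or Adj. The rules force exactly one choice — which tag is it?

Det

Candidates per position — 1:poishplin {Conj,Adj}; 2:poishplin {Conj,Adj}; 3:cheboi {Det,Adj}; 4:praish {Conj}; 5:zikri {Adj,Det}; 6:chuprulm {Conj}.
Word 1 cannot be Adj — rule 3 would then fail for every completion. It is Conj.
Word 2 cannot be Adj — rule 3 would then fail for every completion. It is Conj.
Word 3 cannot be Adj — rule 3 would then fail for every completion. It is Det.
Word 5 cannot be Adj — rule 3 would then fail for every completion. It is Det.
That leaves exactly one tagging: Conj Conj Det Conj Det Conj.
Checking: rule 1 ✓; rule 2 ✓; rule 3 ✓; rule 4 ✓.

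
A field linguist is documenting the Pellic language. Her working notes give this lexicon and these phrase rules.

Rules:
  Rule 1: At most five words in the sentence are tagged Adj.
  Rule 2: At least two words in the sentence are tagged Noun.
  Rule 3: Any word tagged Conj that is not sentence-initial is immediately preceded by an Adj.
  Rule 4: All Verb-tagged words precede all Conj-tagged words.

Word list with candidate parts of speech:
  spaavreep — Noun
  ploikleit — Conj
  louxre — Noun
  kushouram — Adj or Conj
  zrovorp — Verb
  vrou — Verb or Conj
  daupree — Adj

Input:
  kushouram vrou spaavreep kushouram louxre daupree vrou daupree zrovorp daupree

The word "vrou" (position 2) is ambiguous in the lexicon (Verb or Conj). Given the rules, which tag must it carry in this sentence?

Candidates per position — 1:kushouram {Adj,Conj}; 2:vrou {Verb,Conj}; 3:spaavreep {Noun}; 4:kushouram {Adj,Conj}; 5:louxre {Noun}; 6:daupree {Adj}; 7:vrou {Verb,Conj}; 8:daupree {Adj}; 9:zrovorp {Verb}; 10:daupree {Adj}.
Position 1: tagging it Conj would leave rule 4 unsatisfiable, so it must be Adj.
Position 2: tagging it Conj would leave rule 4 unsatisfiable, so it must be Verb.
Position 4: tagging it Conj would leave rule 3 unsatisfiable, so it must be Adj.
Position 7: tagging it Conj would leave rule 4 unsatisfiable, so it must be Verb.
The unique satisfying tagging is: Adj Verb Noun Adj Noun Adj Verb Adj Verb Adj.
Rule-by-rule: rule 1 ok; rule 2 ok; rule 3 ok; rule 4 ok.

Verb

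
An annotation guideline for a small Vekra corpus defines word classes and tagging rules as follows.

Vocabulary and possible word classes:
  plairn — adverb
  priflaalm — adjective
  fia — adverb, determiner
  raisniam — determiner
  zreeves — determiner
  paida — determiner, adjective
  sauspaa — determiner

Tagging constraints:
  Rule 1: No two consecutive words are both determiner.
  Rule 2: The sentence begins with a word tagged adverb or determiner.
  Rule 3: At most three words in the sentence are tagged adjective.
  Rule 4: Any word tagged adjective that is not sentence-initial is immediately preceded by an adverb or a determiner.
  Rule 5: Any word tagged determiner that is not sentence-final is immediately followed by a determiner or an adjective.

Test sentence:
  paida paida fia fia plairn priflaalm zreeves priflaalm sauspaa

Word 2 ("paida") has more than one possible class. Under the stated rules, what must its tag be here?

Candidates per position — 1:paida {determiner,adjective}; 2:paida {determiner,adjective}; 3:fia {adverb,determiner}; 4:fia {adverb,determiner}; 5:plairn {adverb}; 6:priflaalm {adjective}; 7:zreeves {determiner}; 8:priflaalm {adjective}; 9:sauspaa {determiner}.
Position 1: tagging it adjective would leave rule 2 unsatisfiable, so it must be determiner.
Position 2: tagging it determiner would leave rule 1 unsatisfiable, so it must be adjective.
Position 3: tagging it determiner would leave rule 5 unsatisfiable, so it must be adverb.
Position 4: tagging it determiner would leave rule 5 unsatisfiable, so it must be adverb.
That leaves exactly one tagging: determiner adjective adverb adverb adverb adjective determiner adjective determiner.
Verifying each rule — rule 1 ok; rule 2 ok; rule 3 ok; rule 4 ok; rule 5 ok.

adjective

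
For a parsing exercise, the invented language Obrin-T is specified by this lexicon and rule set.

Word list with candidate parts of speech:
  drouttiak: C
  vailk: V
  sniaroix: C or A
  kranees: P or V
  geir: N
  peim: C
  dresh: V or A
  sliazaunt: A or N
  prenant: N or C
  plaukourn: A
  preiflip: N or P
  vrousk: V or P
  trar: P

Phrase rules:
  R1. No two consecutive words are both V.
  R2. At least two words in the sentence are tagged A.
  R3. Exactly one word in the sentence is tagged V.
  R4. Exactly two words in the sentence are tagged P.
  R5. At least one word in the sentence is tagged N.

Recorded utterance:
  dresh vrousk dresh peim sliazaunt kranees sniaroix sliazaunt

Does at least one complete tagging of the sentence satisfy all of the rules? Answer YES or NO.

YES

Candidates per position — 1:dresh {V,A}; 2:vrousk {V,P}; 3:dresh {V,A}; 4:peim {C}; 5:sliazaunt {A,N}; 6:kranees {P,V}; 7:sniaroix {C,A}; 8:sliazaunt {A,N}.
One satisfying assignment: A P V C N P A N.
Rule-by-rule: rule 1 satisfied; rule 2 satisfied; rule 3 satisfied; rule 4 satisfied; rule 5 satisfied.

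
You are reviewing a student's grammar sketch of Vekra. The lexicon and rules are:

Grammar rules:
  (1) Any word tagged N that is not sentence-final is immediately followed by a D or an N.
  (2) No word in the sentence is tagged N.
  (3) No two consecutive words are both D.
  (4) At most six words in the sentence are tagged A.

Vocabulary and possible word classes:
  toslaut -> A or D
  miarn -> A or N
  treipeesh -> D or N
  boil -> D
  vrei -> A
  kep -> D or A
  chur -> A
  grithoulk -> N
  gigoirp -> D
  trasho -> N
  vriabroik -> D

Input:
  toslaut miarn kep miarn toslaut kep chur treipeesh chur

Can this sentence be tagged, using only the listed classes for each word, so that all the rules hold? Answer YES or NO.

YES

Candidates per position — 1:toslaut {A,D}; 2:miarn {A,N}; 3:kep {D,A}; 4:miarn {A,N}; 5:toslaut {A,D}; 6:kep {D,A}; 7:chur {A}; 8:treipeesh {D,N}; 9:chur {A}.
One satisfying assignment: D A D A A D A D A.
Rule-by-rule: rule 1 satisfied; rule 2 satisfied; rule 3 satisfied; rule 4 satisfied.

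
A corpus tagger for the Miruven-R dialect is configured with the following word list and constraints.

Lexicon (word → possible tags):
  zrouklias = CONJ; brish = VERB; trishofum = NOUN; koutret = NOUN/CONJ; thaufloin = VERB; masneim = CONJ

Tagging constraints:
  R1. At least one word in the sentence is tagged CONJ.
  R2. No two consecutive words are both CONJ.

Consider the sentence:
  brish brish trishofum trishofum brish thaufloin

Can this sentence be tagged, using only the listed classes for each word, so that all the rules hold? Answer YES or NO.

NO

Candidates per position — 1:brish {VERB}; 2:brish {VERB}; 3:trishofum {NOUN}; 4:trishofum {NOUN}; 5:brish {VERB}; 6:thaufloin {VERB}.
Rule 1 cannot be satisfied by any choice of tags from the lexicon.
So there is no consistent tagging.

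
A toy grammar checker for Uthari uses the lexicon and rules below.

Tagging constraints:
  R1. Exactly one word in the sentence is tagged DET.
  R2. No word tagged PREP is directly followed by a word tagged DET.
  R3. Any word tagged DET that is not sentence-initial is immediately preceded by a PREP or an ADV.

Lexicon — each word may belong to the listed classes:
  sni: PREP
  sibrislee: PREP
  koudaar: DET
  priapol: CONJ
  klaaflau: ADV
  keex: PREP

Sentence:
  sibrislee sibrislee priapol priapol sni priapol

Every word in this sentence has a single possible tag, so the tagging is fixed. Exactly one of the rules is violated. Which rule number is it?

Fixed tagging: PREP PREP CONJ CONJ PREP CONJ.
Applying the rules: R1 violated, R2 holds, R3 holds.
Only rule 1 fails.

1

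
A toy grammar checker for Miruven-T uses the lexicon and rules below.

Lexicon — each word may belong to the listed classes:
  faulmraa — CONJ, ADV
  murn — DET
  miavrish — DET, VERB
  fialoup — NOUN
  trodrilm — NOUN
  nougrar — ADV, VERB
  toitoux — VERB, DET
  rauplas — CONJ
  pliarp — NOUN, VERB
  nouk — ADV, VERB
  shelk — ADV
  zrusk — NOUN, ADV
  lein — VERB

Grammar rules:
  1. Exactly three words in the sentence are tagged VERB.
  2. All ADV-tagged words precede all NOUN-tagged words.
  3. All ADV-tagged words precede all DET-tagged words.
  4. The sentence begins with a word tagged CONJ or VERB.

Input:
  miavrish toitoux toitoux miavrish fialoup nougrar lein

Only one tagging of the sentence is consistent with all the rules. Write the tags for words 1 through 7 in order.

VERB DET DET DET NOUN VERB VERB

Candidates per position — 1:miavrish {DET,VERB}; 2:toitoux {VERB,DET}; 3:toitoux {VERB,DET}; 4:miavrish {DET,VERB}; 5:fialoup {NOUN}; 6:nougrar {ADV,VERB}; 7:lein {VERB}.
Word 1 cannot be DET — rule 4 would then fail for every completion. It is VERB.
Word 6 cannot be ADV — rule 2 would then fail for every completion. It is VERB.
Word 2 cannot be VERB — rule 1 would then fail for every completion. It is DET.
Word 3 cannot be VERB — rule 1 would then fail for every completion. It is DET.
Word 4 cannot be VERB — rule 1 would then fail for every completion. It is DET.
The only consistent sequence is: VERB DET DET DET NOUN VERB VERB.
Rule-by-rule: rule 1 satisfied; rule 2 satisfied; rule 3 satisfied; rule 4 satisfied.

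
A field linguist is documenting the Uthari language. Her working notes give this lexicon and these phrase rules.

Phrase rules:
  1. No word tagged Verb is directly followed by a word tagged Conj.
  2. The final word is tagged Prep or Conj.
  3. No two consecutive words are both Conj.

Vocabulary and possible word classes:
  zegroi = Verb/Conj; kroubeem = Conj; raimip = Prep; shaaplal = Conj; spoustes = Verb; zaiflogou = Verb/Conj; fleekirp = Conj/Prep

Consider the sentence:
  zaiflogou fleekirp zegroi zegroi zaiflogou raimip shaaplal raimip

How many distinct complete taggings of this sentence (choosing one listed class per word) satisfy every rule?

4

Candidates per position — 1:zaiflogou {Verb,Conj}; 2:fleekirp {Conj,Prep}; 3:zegroi {Verb,Conj}; 4:zegroi {Verb,Conj}; 5:zaiflogou {Verb,Conj}; 6:raimip {Prep}; 7:shaaplal {Conj}; 8:raimip {Prep}.
There are 32 candidate sequences in total.
The sequences that satisfy every rule: Verb Prep Verb Verb Verb Prep Conj Prep; Verb Prep Conj Verb Verb Prep Conj Prep; Conj Prep Verb Verb Verb Prep Conj Prep; Conj Prep Conj Verb Verb Prep Conj Prep.
Count = 4.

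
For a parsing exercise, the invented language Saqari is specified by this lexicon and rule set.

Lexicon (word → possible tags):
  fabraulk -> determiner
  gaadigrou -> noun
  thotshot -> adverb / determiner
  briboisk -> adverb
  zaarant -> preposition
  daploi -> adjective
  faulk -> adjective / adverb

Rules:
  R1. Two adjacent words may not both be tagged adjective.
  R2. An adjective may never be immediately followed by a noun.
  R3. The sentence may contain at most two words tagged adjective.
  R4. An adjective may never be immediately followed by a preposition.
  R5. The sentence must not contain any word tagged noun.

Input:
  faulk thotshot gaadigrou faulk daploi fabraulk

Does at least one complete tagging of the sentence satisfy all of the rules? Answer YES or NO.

Candidates per position — 1:faulk {adjective,adverb}; 2:thotshot {adverb,determiner}; 3:gaadigrou {noun}; 4:faulk {adjective,adverb}; 5:daploi {adjective}; 6:fabraulk {determiner}.
Rule 5 cannot be satisfied by any choice of tags from the lexicon.
So there is no consistent tagging.

NO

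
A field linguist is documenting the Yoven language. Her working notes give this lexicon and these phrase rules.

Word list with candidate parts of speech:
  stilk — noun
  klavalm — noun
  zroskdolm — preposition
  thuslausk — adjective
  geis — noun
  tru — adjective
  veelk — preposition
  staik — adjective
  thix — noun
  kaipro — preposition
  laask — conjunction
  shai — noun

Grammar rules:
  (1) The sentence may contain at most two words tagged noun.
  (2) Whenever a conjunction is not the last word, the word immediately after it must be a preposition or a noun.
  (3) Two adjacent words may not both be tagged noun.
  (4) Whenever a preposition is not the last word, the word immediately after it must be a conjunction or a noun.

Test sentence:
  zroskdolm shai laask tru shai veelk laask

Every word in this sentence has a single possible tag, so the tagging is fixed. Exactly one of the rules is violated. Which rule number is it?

Fixed tagging: preposition noun conjunction adjective noun preposition conjunction.
Rule check: R1 ok, R2 fails, R3 ok, R4 ok.
Only rule 2 fails.

2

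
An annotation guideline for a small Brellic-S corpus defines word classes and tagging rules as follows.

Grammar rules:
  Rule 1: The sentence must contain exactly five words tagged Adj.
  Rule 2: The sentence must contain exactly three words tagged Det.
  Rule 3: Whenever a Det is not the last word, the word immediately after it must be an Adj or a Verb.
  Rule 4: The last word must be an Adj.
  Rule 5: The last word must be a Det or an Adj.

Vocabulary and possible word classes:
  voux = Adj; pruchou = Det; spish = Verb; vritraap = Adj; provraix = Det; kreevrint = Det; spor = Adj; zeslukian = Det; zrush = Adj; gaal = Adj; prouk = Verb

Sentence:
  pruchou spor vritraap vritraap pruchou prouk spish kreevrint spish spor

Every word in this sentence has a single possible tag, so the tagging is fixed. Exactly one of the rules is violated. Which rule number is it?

1

Fixed tagging: Det Adj Adj Adj Det Verb Verb Det Verb Adj.
Checking each rule: R1 violated, R2 holds, R3 holds, R4 holds, R5 holds.
Only rule 1 fails.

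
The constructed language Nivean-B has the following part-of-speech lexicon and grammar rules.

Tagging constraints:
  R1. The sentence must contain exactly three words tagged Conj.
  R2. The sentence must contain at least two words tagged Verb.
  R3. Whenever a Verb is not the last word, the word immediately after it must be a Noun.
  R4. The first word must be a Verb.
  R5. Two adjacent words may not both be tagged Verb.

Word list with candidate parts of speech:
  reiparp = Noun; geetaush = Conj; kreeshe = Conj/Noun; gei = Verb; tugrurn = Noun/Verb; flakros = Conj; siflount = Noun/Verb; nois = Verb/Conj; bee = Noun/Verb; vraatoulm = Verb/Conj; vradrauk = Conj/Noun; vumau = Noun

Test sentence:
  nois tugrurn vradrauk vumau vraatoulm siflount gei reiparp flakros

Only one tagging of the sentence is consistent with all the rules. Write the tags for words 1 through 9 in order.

Candidates per position — 1:nois {Verb,Conj}; 2:tugrurn {Noun,Verb}; 3:vradrauk {Conj,Noun}; 4:vumau {Noun}; 5:vraatoulm {Verb,Conj}; 6:siflount {Noun,Verb}; 7:gei {Verb}; 8:reiparp {Noun}; 9:flakros {Conj}.
At position 1, choosing Conj makes rule 4 impossible to satisfy; hence Verb.
At position 2, choosing Verb makes rule 3 impossible to satisfy; hence Noun.
At position 3, choosing Noun makes rule 1 impossible to satisfy; hence Conj.
At position 5, choosing Verb makes rule 1 impossible to satisfy; hence Conj.
At position 6, choosing Verb makes rule 3 impossible to satisfy; hence Noun.
That leaves exactly one tagging: Verb Noun Conj Noun Conj Noun Verb Noun Conj.
Checking: rule 1 holds; rule 2 holds; rule 3 holds; rule 4 holds; rule 5 holds.

Verb Noun Conj Noun Conj Noun Verb Noun Conj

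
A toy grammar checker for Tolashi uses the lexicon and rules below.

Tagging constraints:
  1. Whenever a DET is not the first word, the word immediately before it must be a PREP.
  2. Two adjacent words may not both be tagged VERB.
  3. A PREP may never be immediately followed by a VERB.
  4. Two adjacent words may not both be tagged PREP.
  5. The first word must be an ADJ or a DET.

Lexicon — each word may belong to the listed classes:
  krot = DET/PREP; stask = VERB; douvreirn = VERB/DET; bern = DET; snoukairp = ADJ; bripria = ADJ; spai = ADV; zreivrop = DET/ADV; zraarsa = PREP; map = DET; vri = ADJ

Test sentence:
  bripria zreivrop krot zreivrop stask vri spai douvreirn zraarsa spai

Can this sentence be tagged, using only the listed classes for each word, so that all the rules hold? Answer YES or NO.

YES

Candidates per position — 1:bripria {ADJ}; 2:zreivrop {DET,ADV}; 3:krot {DET,PREP}; 4:zreivrop {DET,ADV}; 5:stask {VERB}; 6:vri {ADJ}; 7:spai {ADV}; 8:douvreirn {VERB,DET}; 9:zraarsa {PREP}; 10:spai {ADV}.
One satisfying assignment: ADJ ADV PREP DET VERB ADJ ADV VERB PREP ADV.
Rule-by-rule: rule 1 satisfied; rule 2 satisfied; rule 3 satisfied; rule 4 satisfied; rule 5 satisfied.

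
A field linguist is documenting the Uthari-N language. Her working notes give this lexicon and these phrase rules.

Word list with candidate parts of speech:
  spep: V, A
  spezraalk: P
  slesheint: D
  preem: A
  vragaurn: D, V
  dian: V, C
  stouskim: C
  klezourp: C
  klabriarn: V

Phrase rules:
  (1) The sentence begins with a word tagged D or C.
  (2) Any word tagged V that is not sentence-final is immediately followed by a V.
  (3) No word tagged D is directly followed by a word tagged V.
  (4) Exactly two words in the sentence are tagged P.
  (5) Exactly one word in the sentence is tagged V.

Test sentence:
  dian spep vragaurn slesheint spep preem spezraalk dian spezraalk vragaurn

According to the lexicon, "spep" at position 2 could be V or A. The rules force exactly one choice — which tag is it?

A

Candidates per position — 1:dian {V,C}; 2:spep {V,A}; 3:vragaurn {D,V}; 4:slesheint {D}; 5:spep {V,A}; 6:preem {A}; 7:spezraalk {P}; 8:dian {V,C}; 9:spezraalk {P}; 10:vragaurn {D,V}.
If word 1 were V, no tagging could satisfy rule 1; so word 1 is C.
If word 2 were V, no tagging could satisfy rule 2; so word 2 is A.
If word 3 were V, no tagging could satisfy rule 2; so word 3 is D.
If word 5 were V, no tagging could satisfy rule 2; so word 5 is A.
If word 8 were V, no tagging could satisfy rule 2; so word 8 is C.
If word 10 were D, no tagging could satisfy rule 5; so word 10 is V.
So the tagging must be: C A D D A A P C P V.
Verifying each rule — rule 1 ✓; rule 2 ✓; rule 3 ✓; rule 4 ✓; rule 5 ✓.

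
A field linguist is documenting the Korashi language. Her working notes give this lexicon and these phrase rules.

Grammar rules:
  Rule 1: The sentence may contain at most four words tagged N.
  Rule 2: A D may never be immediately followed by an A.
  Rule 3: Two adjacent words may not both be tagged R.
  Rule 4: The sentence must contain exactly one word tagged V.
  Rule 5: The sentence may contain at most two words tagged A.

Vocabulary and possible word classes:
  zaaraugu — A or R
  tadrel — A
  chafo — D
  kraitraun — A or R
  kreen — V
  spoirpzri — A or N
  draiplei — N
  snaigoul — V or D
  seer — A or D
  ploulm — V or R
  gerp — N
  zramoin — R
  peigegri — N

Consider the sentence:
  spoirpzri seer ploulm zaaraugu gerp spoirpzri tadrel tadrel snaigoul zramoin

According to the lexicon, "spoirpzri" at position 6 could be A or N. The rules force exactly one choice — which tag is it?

Candidates per position — 1:spoirpzri {A,N}; 2:seer {A,D}; 3:ploulm {V,R}; 4:zaaraugu {A,R}; 5:gerp {N}; 6:spoirpzri {A,N}; 7:tadrel {A}; 8:tadrel {A}; 9:snaigoul {V,D}; 10:zramoin {R}.
If word 1 were A, no tagging could satisfy rule 5; so word 1 is N.
If word 2 were A, no tagging could satisfy rule 5; so word 2 is D.
If word 4 were A, no tagging could satisfy rule 5; so word 4 is R.
If word 6 were A, no tagging could satisfy rule 5; so word 6 is N.
If word 3 were R, no tagging could satisfy rule 3; so word 3 is V.
If word 9 were V, no tagging could satisfy rule 4; so word 9 is D.
So the tagging must be: N D V R N N A A D R.
Verifying each rule — rule 1 satisfied; rule 2 satisfied; rule 3 satisfied; rule 4 satisfied; rule 5 satisfied.

N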